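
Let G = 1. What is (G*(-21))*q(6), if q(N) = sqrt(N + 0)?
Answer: -21*sqrt(6) ≈ -51.439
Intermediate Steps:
q(N) = sqrt(N)
(G*(-21))*q(6) = (1*(-21))*sqrt(6) = -21*sqrt(6)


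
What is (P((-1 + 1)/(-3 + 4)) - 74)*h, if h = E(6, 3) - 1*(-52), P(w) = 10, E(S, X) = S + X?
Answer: -3904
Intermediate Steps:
h = 61 (h = (6 + 3) - 1*(-52) = 9 + 52 = 61)
(P((-1 + 1)/(-3 + 4)) - 74)*h = (10 - 74)*61 = -64*61 = -3904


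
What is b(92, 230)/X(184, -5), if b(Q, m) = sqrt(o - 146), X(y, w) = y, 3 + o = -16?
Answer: I*sqrt(165)/184 ≈ 0.069811*I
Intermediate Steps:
o = -19 (o = -3 - 16 = -19)
b(Q, m) = I*sqrt(165) (b(Q, m) = sqrt(-19 - 146) = sqrt(-165) = I*sqrt(165))
b(92, 230)/X(184, -5) = (I*sqrt(165))/184 = (I*sqrt(165))*(1/184) = I*sqrt(165)/184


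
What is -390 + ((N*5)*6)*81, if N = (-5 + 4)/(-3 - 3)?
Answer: 15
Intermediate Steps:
N = 1/6 (N = -1/(-6) = -1/6*(-1) = 1/6 ≈ 0.16667)
-390 + ((N*5)*6)*81 = -390 + (((1/6)*5)*6)*81 = -390 + ((5/6)*6)*81 = -390 + 5*81 = -390 + 405 = 15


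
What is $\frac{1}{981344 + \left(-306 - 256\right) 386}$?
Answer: $\frac{1}{764412} \approx 1.3082 \cdot 10^{-6}$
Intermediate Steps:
$\frac{1}{981344 + \left(-306 - 256\right) 386} = \frac{1}{981344 - 216932} = \frac{1}{764412}$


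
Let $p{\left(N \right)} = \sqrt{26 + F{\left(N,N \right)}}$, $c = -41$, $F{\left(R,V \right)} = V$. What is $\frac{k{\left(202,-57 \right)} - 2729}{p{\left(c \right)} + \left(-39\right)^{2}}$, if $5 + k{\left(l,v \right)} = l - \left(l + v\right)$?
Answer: $- \frac{1357239}{771152} + \frac{2677 i \sqrt{15}}{2313456} \approx -1.76 + 0.0044816 i$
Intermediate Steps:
$k{\left(l,v \right)} = -5 - v$ ($k{\left(l,v \right)} = -5 + \left(l - \left(l + v\right)\right) = -5 - v$)
$p{\left(N \right)} = \sqrt{26 + N}$
$\frac{k{\left(202,-57 \right)} - 2729}{p{\left(c \right)} + \left(-39\right)^{2}} = \frac{\left(-5 - -57\right) - 2729}{\sqrt{26 - 41} + \left(-39\right)^{2}} = \frac{\left(-5 + 57\right) - 2729}{\sqrt{-15} + 1521} = \frac{52 - 2729}{i \sqrt{15} + 1521} = - \frac{2677}{1521 + i \sqrt{15}}$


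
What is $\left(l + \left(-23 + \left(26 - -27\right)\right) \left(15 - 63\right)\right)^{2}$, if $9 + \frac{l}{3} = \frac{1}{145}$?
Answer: $\frac{45246394944}{21025} \approx 2.152 \cdot 10^{6}$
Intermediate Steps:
$l = - \frac{3912}{145}$ ($l = -27 + \frac{3}{145} = - \frac{3912}{145} \approx -26.979$)
$\left(l + \left(-23 + \left(26 - -27\right)\right) \left(15 - 63\right)\right)^{2} = \left(- \frac{3912}{145} + \left(-23 + \left(26 - -27\right)\right) \left(15 - 63\right)\right)^{2} = \left(- \frac{3912}{145} + \left(-23 + \left(26 + 27\right)\right) \left(-48\right)\right)^{2} = \left(- \frac{3912}{145} + \left(-23 + 53\right) \left(-48\right)\right)^{2} = \left(- \frac{3912}{145} + 30 \left(-48\right)\right)^{2} = \left(- \frac{3912}{145} - 1440\right)^{2} = \left(- \frac{212712}{145}\right)^{2} = \frac{45246394944}{21025}$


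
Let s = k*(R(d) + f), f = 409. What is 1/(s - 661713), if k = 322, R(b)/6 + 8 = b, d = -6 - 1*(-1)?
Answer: -1/555131 ≈ -1.8014e-6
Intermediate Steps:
d = -5 (d = -6 + 1 = -5)
R(b) = -48 + 6*b
s = 106582 (s = 322*((-48 + 6*(-5)) + 409) = 322*((-48 - 30) + 409) = 322*(-78 + 409) = 322*331 = 106582)
1/(s - 661713) = 1/(106582 - 661713) = 1/(-555131) = -1/555131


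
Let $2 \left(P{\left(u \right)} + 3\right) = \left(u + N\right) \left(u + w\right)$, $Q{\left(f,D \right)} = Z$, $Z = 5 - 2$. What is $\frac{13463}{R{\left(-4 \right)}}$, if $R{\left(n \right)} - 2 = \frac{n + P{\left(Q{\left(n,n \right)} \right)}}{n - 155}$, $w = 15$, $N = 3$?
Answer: $\frac{2140617}{271} \approx 7899.0$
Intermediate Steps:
$Z = 3$
$Q{\left(f,D \right)} = 3$
$P{\left(u \right)} = -3 + \frac{\left(3 + u\right) \left(15 + u\right)}{2}$ ($P{\left(u \right)} = -3 + \frac{\left(u + 3\right) \left(u + 15\right)}{2} = -3 + \frac{\left(3 + u\right) \left(15 + u\right)}{2}$)
$R{\left(n \right)} = 2 + \frac{51 + n}{-155 + n}$ ($R{\left(n \right)} = 2 + \frac{n + \left(\frac{39}{2} + \frac{3^{2}}{2} + 9 \cdot 3\right)}{n - 155} = 2 + \frac{n + \left(\frac{39}{2} + \frac{1}{2} \cdot 9 + 27\right)}{-155 + n} = 2 + \frac{n + \left(\frac{39}{2} + \frac{9}{2} + 27\right)}{-155 + n} = 2 + \frac{n + 51}{-155 + n} = 2 + \frac{51 + n}{-155 + n}$)
$\frac{13463}{R{\left(-4 \right)}} = \frac{13463}{\frac{1}{-155 - 4} \left(-259 + 3 \left(-4\right)\right)} = \frac{13463}{\frac{1}{-159} \left(-259 - 12\right)} = \frac{13463}{\left(- \frac{1}{159}\right) \left(-271\right)} = \frac{13463}{\frac{271}{159}} = 13463 \cdot \frac{159}{271} = \frac{2140617}{271}$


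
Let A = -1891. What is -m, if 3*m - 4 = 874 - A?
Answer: -923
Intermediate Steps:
m = 923 (m = 4/3 + (874 - 1*(-1891))/3 = 4/3 + (874 + 1891)/3 = 4/3 + (⅓)*2765 = 4/3 + 2765/3 = 923)
-m = -1*923 = -923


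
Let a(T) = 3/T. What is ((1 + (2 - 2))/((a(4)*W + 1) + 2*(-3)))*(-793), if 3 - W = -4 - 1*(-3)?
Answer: 793/2 ≈ 396.50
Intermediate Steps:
W = 4 (W = 3 - (-4 - 1*(-3)) = 3 - (-4 + 3) = 3 - 1*(-1) = 3 + 1 = 4)
((1 + (2 - 2))/((a(4)*W + 1) + 2*(-3)))*(-793) = ((1 + (2 - 2))/(((3/4)*4 + 1) + 2*(-3)))*(-793) = ((1 + 0)/(((3*(1/4))*4 + 1) - 6))*(-793) = (1/(((3/4)*4 + 1) - 6))*(-793) = (1/((3 + 1) - 6))*(-793) = (1/(4 - 6))*(-793) = (1/(-2))*(-793) = (1*(-1/2))*(-793) = -1/2*(-793) = 793/2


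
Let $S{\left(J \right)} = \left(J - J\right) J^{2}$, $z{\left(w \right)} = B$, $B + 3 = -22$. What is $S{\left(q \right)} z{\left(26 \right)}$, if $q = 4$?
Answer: $0$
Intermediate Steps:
$B = -25$ ($B = -3 - 22 = -25$)
$z{\left(w \right)} = -25$
$S{\left(J \right)} = 0$ ($S{\left(J \right)} = 0 J^{2} = 0$)
$S{\left(q \right)} z{\left(26 \right)} = 0 \left(-25\right) = 0$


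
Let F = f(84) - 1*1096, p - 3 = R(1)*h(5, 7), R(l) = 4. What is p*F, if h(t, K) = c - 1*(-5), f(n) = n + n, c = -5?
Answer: -2784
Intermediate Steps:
f(n) = 2*n
h(t, K) = 0 (h(t, K) = -5 - 1*(-5) = -5 + 5 = 0)
p = 3 (p = 3 + 4*0 = 3 + 0 = 3)
F = -928 (F = 2*84 - 1*1096 = 168 - 1096 = -928)
p*F = 3*(-928) = -2784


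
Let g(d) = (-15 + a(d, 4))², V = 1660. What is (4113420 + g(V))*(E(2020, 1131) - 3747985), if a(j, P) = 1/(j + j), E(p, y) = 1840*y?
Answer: -15116604234190860989/2204480 ≈ -6.8572e+12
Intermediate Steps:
a(j, P) = 1/(2*j)
g(d) = (-15 + 1/(2*d))²
(4113420 + g(V))*(E(2020, 1131) - 3747985) = (4113420 + (¼)*(-1 + 30*1660)²/1660²)*(1840*1131 - 3747985) = (4113420 + (¼)*(1/2755600)*(-1 + 49800)²)*(2081040 - 3747985) = (4113420 + (¼)*(1/2755600)*49799²)*(-1666945) = (4113420 + (¼)*(1/2755600)*2479940401)*(-1666945) = (4113420 + 2479940401/11022400)*(-1666945) = (45342240548401/11022400)*(-1666945) = -15116604234190860989/2204480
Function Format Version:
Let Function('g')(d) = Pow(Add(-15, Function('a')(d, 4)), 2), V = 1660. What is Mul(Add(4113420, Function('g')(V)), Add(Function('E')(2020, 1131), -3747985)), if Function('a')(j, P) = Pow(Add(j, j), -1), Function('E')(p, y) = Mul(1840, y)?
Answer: Rational(-15116604234190860989, 2204480) ≈ -6.8572e+12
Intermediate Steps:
Function('a')(j, P) = Mul(Rational(1, 2), Pow(j, -1)) (Function('a')(j, P) = Pow(Mul(2, j), -1) = Mul(Rational(1, 2), Pow(j, -1)))
Function('g')(d) = Pow(Add(-15, Mul(Rational(1, 2), Pow(d, -1))), 2)
Mul(Add(4113420, Function('g')(V)), Add(Function('E')(2020, 1131), -3747985)) = Mul(Add(4113420, Mul(Rational(1, 4), Pow(1660, -2), Pow(Add(-1, Mul(30, 1660)), 2))), Add(Mul(1840, 1131), -3747985)) = Mul(Add(4113420, Mul(Rational(1, 4), Rational(1, 2755600), Pow(Add(-1, 49800), 2))), Add(2081040, -3747985)) = Mul(Add(4113420, Mul(Rational(1, 4), Rational(1, 2755600), Pow(49799, 2))), -1666945) = Mul(Add(4113420, Mul(Rational(1, 4), Rational(1, 2755600), 2479940401)), -1666945) = Mul(Add(4113420, Rational(2479940401, 11022400)), -1666945) = Mul(Rational(45342240548401, 11022400), -1666945) = Rational(-15116604234190860989, 2204480)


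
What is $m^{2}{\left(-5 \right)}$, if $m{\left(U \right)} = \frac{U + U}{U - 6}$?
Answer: $\frac{100}{121} \approx 0.82645$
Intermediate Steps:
$m{\left(U \right)} = \frac{2 U}{-6 + U}$
$m^{2}{\left(-5 \right)} = \left(2 \left(-5\right) \frac{1}{-6 - 5}\right)^{2} = \left(2 \left(-5\right) \frac{1}{-11}\right)^{2} = \left(2 \left(-5\right) \left(- \frac{1}{11}\right)\right)^{2} = \left(\frac{10}{11}\right)^{2} = \frac{100}{121}$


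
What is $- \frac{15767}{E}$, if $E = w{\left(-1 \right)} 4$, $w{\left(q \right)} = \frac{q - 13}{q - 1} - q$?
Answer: $- \frac{15767}{32} \approx -492.72$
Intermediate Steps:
$w{\left(q \right)} = - q + \frac{-13 + q}{-1 + q}$ ($w{\left(q \right)} = \frac{-13 + q}{-1 + q} - q = - q + \frac{-13 + q}{-1 + q}$)
$E = 32$ ($E = \frac{-13 - \left(-1\right)^{2} + 2 \left(-1\right)}{-1 - 1} \cdot 4 = \frac{-13 - 1 - 2}{-2} \cdot 4 = - \frac{-13 - 1 - 2}{2} \cdot 4 = \left(- \frac{1}{2}\right) \left(-16\right) 4 = 8 \cdot 4 = 32$)
$- \frac{15767}{E} = - \frac{15767}{32}$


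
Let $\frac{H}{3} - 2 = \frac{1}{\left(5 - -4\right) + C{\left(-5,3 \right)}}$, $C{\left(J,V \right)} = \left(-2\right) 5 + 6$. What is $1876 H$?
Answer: $\frac{61908}{5} \approx 12382.0$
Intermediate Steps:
$C{\left(J,V \right)} = -4$ ($C{\left(J,V \right)} = -10 + 6 = -4$)
$H = \frac{33}{5}$ ($H = 6 + \frac{3}{\left(5 - -4\right) - 4} = 6 + \frac{3}{\left(5 + 4\right) - 4} = 6 + \frac{3}{9 - 4} = 6 + \frac{3}{5} = \frac{33}{5} \approx 6.6$)
$1876 H = 1876 \cdot \frac{33}{5} = \frac{61908}{5}$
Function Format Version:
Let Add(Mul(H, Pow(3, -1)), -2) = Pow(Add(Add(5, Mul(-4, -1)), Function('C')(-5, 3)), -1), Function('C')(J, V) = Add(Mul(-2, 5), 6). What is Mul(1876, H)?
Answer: Rational(61908, 5) ≈ 12382.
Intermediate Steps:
Function('C')(J, V) = -4 (Function('C')(J, V) = Add(-10, 6) = -4)
H = Rational(33, 5) (H = Add(6, Mul(3, Pow(Add(Add(5, Mul(-4, -1)), -4), -1))) = Add(6, Mul(3, Pow(Add(Add(5, 4), -4), -1))) = Add(6, Mul(3, Pow(Add(9, -4), -1))) = Add(6, Mul(3, Pow(5, -1))) = Add(6, Mul(3, Rational(1, 5))) = Add(6, Rational(3, 5)) = Rational(33, 5) ≈ 6.6000)
Mul(1876, H) = Mul(1876, Rational(33, 5)) = Rational(61908, 5)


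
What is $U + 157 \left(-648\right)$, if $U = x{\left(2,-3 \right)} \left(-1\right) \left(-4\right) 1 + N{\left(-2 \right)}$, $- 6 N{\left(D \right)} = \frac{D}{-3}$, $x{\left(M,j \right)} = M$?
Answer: $- \frac{915553}{9} \approx -1.0173 \cdot 10^{5}$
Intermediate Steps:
$N{\left(D \right)} = \frac{D}{18}$ ($N{\left(D \right)} = - \frac{D \frac{1}{-3}}{6} = - \frac{D \left(- \frac{1}{3}\right)}{6} = - \frac{\left(- \frac{1}{3}\right) D}{6} = \frac{D}{18}$)
$U = \frac{71}{9}$ ($U = 2 \left(-1\right) \left(-4\right) 1 + \frac{1}{18} \left(-2\right) = 2 \cdot 4 \cdot 1 - \frac{1}{9} = 2 \cdot 4 - \frac{1}{9} = 8 - \frac{1}{9} = \frac{71}{9} \approx 7.8889$)
$U + 157 \left(-648\right) = \frac{71}{9} + 157 \left(-648\right) = \frac{71}{9} - 101736 = - \frac{915553}{9}$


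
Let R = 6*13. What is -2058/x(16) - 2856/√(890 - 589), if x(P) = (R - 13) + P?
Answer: -686/27 - 408*√301/43 ≈ -190.02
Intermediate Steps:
R = 78
x(P) = 65 + P (x(P) = (78 - 13) + P = 65 + P)
-2058/x(16) - 2856/√(890 - 589) = -2058/(65 + 16) - 2856/√(890 - 589) = -2058/81 - 2856*√301/301 = -2058*1/81 - 408*√301/43 = -686/27 - 408*√301/43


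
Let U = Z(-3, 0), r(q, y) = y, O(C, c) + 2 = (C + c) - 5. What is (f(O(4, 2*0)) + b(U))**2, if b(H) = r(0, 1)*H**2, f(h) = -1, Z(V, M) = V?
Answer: 64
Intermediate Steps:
O(C, c) = -7 + C + c (O(C, c) = -2 + ((C + c) - 5) = -2 + (-5 + C + c) = -7 + C + c)
U = -3
b(H) = H**2 (b(H) = 1*H**2 = H**2)
(f(O(4, 2*0)) + b(U))**2 = (-1 + (-3)**2)**2 = (-1 + 9)**2 = 8**2 = 64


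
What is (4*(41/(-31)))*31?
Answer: -164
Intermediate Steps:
(4*(41/(-31)))*31 = (4*(41*(-1/31)))*31 = (4*(-41/31))*31 = -164/31*31 = -164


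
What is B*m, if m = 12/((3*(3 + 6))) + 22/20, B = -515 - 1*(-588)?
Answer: 10147/90 ≈ 112.74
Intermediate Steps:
B = 73 (B = -515 + 588 = 73)
m = 139/90 (m = 12/((3*9)) + 22*(1/20) = 12/27 + 11/10 = 12*(1/27) + 11/10 = 4/9 + 11/10 = 139/90 ≈ 1.5444)
B*m = 73*(139/90) = 10147/90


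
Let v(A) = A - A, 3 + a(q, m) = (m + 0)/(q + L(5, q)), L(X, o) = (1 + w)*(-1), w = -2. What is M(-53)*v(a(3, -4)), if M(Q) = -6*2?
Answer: 0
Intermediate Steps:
M(Q) = -12
L(X, o) = 1 (L(X, o) = (1 - 2)*(-1) = -1*(-1) = 1)
a(q, m) = -3 + m/(1 + q) (a(q, m) = -3 + (m + 0)/(q + 1) = -3 + m/(1 + q))
v(A) = 0
M(-53)*v(a(3, -4)) = -12*0 = 0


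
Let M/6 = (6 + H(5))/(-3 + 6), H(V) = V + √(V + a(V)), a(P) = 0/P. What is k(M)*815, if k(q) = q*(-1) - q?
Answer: -35860 - 3260*√5 ≈ -43150.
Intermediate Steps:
a(P) = 0
H(V) = V + √V (H(V) = V + √(V + 0) = V + √V)
M = 22 + 2*√5 (M = 6*((6 + (5 + √5))/(-3 + 6)) = 6*((11 + √5)/3) = 6*((11 + √5)*(⅓)) = 6*(11/3 + √5/3) = 22 + 2*√5 ≈ 26.472)
k(q) = -2*q (k(q) = -q - q = -2*q)
k(M)*815 = -2*(22 + 2*√5)*815 = (-44 - 4*√5)*815 = -35860 - 3260*√5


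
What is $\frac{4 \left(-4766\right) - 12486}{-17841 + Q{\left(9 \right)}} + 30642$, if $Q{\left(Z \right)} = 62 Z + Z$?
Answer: $\frac{264670729}{8637} \approx 30644.0$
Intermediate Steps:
$Q{\left(Z \right)} = 63 Z$
$\frac{4 \left(-4766\right) - 12486}{-17841 + Q{\left(9 \right)}} + 30642 = \frac{4 \left(-4766\right) - 12486}{-17841 + 63 \cdot 9} + 30642 = \frac{-19064 - 12486}{-17841 + 567} + 30642 = - \frac{31550}{-17274} + 30642 = \left(-31550\right) \left(- \frac{1}{17274}\right) + 30642 = \frac{15775}{8637} + 30642 = \frac{264670729}{8637}$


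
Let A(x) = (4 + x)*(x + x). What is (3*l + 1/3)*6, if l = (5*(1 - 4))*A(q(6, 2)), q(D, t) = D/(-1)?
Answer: -6478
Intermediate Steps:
q(D, t) = -D (q(D, t) = D*(-1) = -D)
A(x) = 2*x*(4 + x) (A(x) = (4 + x)*(2*x) = 2*x*(4 + x))
l = -360 (l = (5*(1 - 4))*(2*(-1*6)*(4 - 1*6)) = (5*(-3))*(2*(-6)*(4 - 6)) = -30*(-6)*(-2) = -15*24 = -360)
(3*l + 1/3)*6 = (3*(-360) + 1/3)*6 = (-1080 + 1*(⅓))*6 = (-1080 + ⅓)*6 = -3239/3*6 = -6478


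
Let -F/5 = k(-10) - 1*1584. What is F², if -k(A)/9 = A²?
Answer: 154256400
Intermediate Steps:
k(A) = -9*A²
F = 12420 (F = -5*(-9*(-10)² - 1*1584) = -5*(-9*100 - 1584) = -5*(-900 - 1584) = -5*(-2484) = 12420)
F² = 12420² = 154256400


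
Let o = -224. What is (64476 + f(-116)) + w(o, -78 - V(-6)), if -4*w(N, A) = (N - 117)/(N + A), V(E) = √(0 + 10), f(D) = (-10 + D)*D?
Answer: 14425380205/182388 + 341*√10/364776 ≈ 79092.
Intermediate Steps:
f(D) = D*(-10 + D)
V(E) = √10
w(N, A) = -(-117 + N)/(4*(A + N)) (w(N, A) = -(N - 117)/(4*(N + A)) = -(-117 + N)/(4*(A + N)))
(64476 + f(-116)) + w(o, -78 - V(-6)) = (64476 - 116*(-10 - 116)) + (117 - 1*(-224))/(4*((-78 - √10) - 224)) = (64476 - 116*(-126)) + (117 + 224)/(4*(-302 - √10)) = (64476 + 14616) + (¼)*341/(-302 - √10) = 79092 + 341/(4*(-302 - √10))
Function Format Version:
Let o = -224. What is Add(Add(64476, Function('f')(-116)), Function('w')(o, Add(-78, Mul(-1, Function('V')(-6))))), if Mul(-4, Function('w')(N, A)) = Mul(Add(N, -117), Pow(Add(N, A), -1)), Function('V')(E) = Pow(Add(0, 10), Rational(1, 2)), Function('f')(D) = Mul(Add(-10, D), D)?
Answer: Add(Rational(14425380205, 182388), Mul(Rational(341, 364776), Pow(10, Rational(1, 2)))) ≈ 79092.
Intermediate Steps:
Function('f')(D) = Mul(D, Add(-10, D))
Function('V')(E) = Pow(10, Rational(1, 2))
Function('w')(N, A) = Mul(Rational(-1, 4), Pow(Add(A, N), -1), Add(-117, N)) (Function('w')(N, A) = Mul(Rational(-1, 4), Mul(Add(N, -117), Pow(Add(N, A), -1))) = Mul(Rational(-1, 4), Mul(Add(-117, N), Pow(Add(A, N), -1))) = Mul(Rational(-1, 4), Mul(Pow(Add(A, N), -1), Add(-117, N))) = Mul(Rational(-1, 4), Pow(Add(A, N), -1), Add(-117, N)))
Add(Add(64476, Function('f')(-116)), Function('w')(o, Add(-78, Mul(-1, Function('V')(-6))))) = Add(Add(64476, Mul(-116, Add(-10, -116))), Mul(Rational(1, 4), Pow(Add(Add(-78, Mul(-1, Pow(10, Rational(1, 2)))), -224), -1), Add(117, Mul(-1, -224)))) = Add(Add(64476, Mul(-116, -126)), Mul(Rational(1, 4), Pow(Add(-302, Mul(-1, Pow(10, Rational(1, 2)))), -1), Add(117, 224))) = Add(Add(64476, 14616), Mul(Rational(1, 4), Pow(Add(-302, Mul(-1, Pow(10, Rational(1, 2)))), -1), 341)) = Add(79092, Mul(Rational(341, 4), Pow(Add(-302, Mul(-1, Pow(10, Rational(1, 2)))), -1)))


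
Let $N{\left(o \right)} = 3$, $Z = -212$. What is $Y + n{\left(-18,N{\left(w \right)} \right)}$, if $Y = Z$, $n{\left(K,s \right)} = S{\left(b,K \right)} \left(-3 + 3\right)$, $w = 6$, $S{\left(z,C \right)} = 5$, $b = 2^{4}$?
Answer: $-212$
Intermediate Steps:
$b = 16$
$n{\left(K,s \right)} = 0$ ($n{\left(K,s \right)} = 5 \left(-3 + 3\right) = 5 \cdot 0 = 0$)
$Y = -212$
$Y + n{\left(-18,N{\left(w \right)} \right)} = -212 + 0 = -212$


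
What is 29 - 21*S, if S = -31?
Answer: 680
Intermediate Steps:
29 - 21*S = 29 - 21*(-31) = 29 + 651 = 680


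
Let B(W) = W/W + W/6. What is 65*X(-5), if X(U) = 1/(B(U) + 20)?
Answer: 390/121 ≈ 3.2231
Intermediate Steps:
B(W) = 1 + W/6 (B(W) = 1 + W*(⅙) = 1 + W/6)
X(U) = 1/(21 + U/6) (X(U) = 1/((1 + U/6) + 20) = 1/(21 + U/6))
65*X(-5) = 65*(6/(126 - 5)) = 65*(6/121) = 390/121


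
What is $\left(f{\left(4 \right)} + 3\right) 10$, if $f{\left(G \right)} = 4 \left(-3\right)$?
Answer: $-90$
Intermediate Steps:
$f{\left(G \right)} = -12$
$\left(f{\left(4 \right)} + 3\right) 10 = \left(-12 + 3\right) 10 = \left(-9\right) 10 = -90$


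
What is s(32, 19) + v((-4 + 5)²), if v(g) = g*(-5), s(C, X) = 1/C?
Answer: -159/32 ≈ -4.9688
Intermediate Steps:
v(g) = -5*g
s(32, 19) + v((-4 + 5)²) = 1/32 - 5*(-4 + 5)² = 1/32 - 5*1² = 1/32 - 5*1 = 1/32 - 5 = -159/32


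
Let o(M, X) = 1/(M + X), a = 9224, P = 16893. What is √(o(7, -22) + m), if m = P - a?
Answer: √1725510/15 ≈ 87.573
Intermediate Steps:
m = 7669 (m = 16893 - 1*9224 = 16893 - 9224 = 7669)
√(o(7, -22) + m) = √(1/(7 - 22) + 7669) = √(1/(-15) + 7669) = √(-1/15 + 7669) = √(115034/15) = √1725510/15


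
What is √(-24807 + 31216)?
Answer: √6409 ≈ 80.056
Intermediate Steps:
√(-24807 + 31216) = √6409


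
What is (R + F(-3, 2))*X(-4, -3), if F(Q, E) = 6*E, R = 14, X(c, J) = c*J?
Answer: 312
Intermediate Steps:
X(c, J) = J*c
(R + F(-3, 2))*X(-4, -3) = (14 + 6*2)*(-3*(-4)) = (14 + 12)*12 = 26*12 = 312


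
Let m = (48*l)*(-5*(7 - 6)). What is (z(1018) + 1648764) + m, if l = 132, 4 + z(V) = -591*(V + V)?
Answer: 413804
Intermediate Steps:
z(V) = -4 - 1182*V (z(V) = -4 - 591*(V + V) = -4 - 1182*V)
m = -31680 (m = (48*132)*(-5*(7 - 6)) = 6336*(-5*1) = 6336*(-5) = -31680)
(z(1018) + 1648764) + m = ((-4 - 1182*1018) + 1648764) - 31680 = ((-4 - 1203276) + 1648764) - 31680 = (-1203280 + 1648764) - 31680 = 445484 - 31680 = 413804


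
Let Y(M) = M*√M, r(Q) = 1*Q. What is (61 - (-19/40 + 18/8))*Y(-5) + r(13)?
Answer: 13 - 2369*I*√5/8 ≈ 13.0 - 662.16*I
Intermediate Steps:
r(Q) = Q
Y(M) = M^(3/2)
(61 - (-19/40 + 18/8))*Y(-5) + r(13) = (61 - (-19/40 + 18/8))*(-5)^(3/2) + 13 = (61 - (-19*1/40 + 18*(⅛)))*(-5*I*√5) + 13 = (61 - (-19/40 + 9/4))*(-5*I*√5) + 13 = (61 - 1*71/40)*(-5*I*√5) + 13 = (61 - 71/40)*(-5*I*√5) + 13 = 2369*(-5*I*√5)/40 + 13 = -2369*I*√5/8 + 13 = 13 - 2369*I*√5/8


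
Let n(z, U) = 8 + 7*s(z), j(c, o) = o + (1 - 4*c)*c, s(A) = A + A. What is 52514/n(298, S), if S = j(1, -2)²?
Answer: 2387/190 ≈ 12.563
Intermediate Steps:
s(A) = 2*A
j(c, o) = o + c*(1 - 4*c)
S = 25 (S = (1 - 2 - 4*1²)² = (1 - 2 - 4*1)² = (1 - 2 - 4)² = (-5)² = 25)
n(z, U) = 8 + 14*z (n(z, U) = 8 + 7*(2*z) = 8 + 14*z)
52514/n(298, S) = 52514/(8 + 14*298) = 52514/(8 + 4172) = 52514/4180 = 52514*(1/4180) = 2387/190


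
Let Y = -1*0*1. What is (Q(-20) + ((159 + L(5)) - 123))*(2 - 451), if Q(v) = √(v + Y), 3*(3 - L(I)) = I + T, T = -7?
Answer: -53431/3 - 898*I*√5 ≈ -17810.0 - 2008.0*I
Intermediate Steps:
Y = 0 (Y = 0*1 = 0)
L(I) = 16/3 - I/3 (L(I) = 3 - (I - 7)/3 = 3 - (-7 + I)/3 = 3 + (7/3 - I/3) = 16/3 - I/3)
Q(v) = √v (Q(v) = √(v + 0) = √v)
(Q(-20) + ((159 + L(5)) - 123))*(2 - 451) = (√(-20) + ((159 + (16/3 - ⅓*5)) - 123))*(2 - 451) = (2*I*√5 + ((159 + (16/3 - 5/3)) - 123))*(-449) = (2*I*√5 + ((159 + 11/3) - 123))*(-449) = (2*I*√5 + (488/3 - 123))*(-449) = (2*I*√5 + 119/3)*(-449) = (119/3 + 2*I*√5)*(-449) = -53431/3 - 898*I*√5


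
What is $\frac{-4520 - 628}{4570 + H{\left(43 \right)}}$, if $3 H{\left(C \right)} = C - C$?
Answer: $- \frac{2574}{2285} \approx -1.1265$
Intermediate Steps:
$H{\left(C \right)} = 0$ ($H{\left(C \right)} = \frac{C - C}{3} = \frac{1}{3} \cdot 0 = 0$)
$\frac{-4520 - 628}{4570 + H{\left(43 \right)}} = \frac{-4520 - 628}{4570 + 0} = - \frac{5148}{4570} = \left(-5148\right) \frac{1}{4570} = - \frac{2574}{2285}$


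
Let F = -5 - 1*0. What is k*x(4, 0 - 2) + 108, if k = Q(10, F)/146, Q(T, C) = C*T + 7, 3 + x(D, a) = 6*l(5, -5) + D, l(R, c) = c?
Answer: 17015/146 ≈ 116.54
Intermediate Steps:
x(D, a) = -33 + D (x(D, a) = -3 + (6*(-5) + D) = -3 + (-30 + D) = -33 + D)
F = -5 (F = -5 + 0 = -5)
Q(T, C) = 7 + C*T
k = -43/146 (k = (7 - 5*10)/146 = (7 - 50)*(1/146) = -43*1/146 = -43/146 ≈ -0.29452)
k*x(4, 0 - 2) + 108 = -43*(-33 + 4)/146 + 108 = -43/146*(-29) + 108 = 1247/146 + 108 = 17015/146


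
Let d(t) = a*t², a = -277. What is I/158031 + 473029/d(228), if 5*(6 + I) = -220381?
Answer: -394176601327/1264210072560 ≈ -0.31180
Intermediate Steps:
I = -220411/5 (I = -6 + (⅕)*(-220381) = -6 - 220381/5 = -220411/5 ≈ -44082.)
d(t) = -277*t²
I/158031 + 473029/d(228) = -220411/5/158031 + 473029/((-277*228²)) = -220411/5*1/158031 + 473029/((-277*51984)) = -220411/790155 + 473029/(-14399568) = -220411/790155 + 473029*(-1/14399568) = -220411/790155 - 473029/14399568 = -394176601327/1264210072560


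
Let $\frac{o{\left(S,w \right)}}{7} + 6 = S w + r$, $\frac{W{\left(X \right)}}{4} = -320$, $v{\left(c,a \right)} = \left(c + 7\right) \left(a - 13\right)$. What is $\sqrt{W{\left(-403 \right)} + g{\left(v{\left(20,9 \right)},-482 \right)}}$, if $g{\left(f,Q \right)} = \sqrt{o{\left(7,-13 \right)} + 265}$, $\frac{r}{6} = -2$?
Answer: $\sqrt{-1280 + i \sqrt{498}} \approx 0.3119 + 35.778 i$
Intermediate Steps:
$r = -12$ ($r = 6 \left(-2\right) = -12$)
$v{\left(c,a \right)} = \left(-13 + a\right) \left(7 + c\right)$ ($v{\left(c,a \right)} = \left(7 + c\right) \left(-13 + a\right) = \left(-13 + a\right) \left(7 + c\right)$)
$W{\left(X \right)} = -1280$ ($W{\left(X \right)} = 4 \left(-320\right) = -1280$)
$o{\left(S,w \right)} = -126 + 7 S w$ ($o{\left(S,w \right)} = -42 + 7 \left(S w - 12\right) = -42 + 7 \left(-12 + S w\right) = -42 + \left(-84 + 7 S w\right) = -126 + 7 S w$)
$g{\left(f,Q \right)} = i \sqrt{498}$ ($g{\left(f,Q \right)} = \sqrt{\left(-126 + 7 \cdot 7 \left(-13\right)\right) + 265} = \sqrt{\left(-126 - 637\right) + 265} = \sqrt{-763 + 265} = \sqrt{-498} = i \sqrt{498}$)
$\sqrt{W{\left(-403 \right)} + g{\left(v{\left(20,9 \right)},-482 \right)}} = \sqrt{-1280 + i \sqrt{498}}$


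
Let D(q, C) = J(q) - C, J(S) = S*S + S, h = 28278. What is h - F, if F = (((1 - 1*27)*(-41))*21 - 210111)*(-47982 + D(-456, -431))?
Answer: 30022699803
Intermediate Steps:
J(S) = S + S**2 (J(S) = S**2 + S = S + S**2)
D(q, C) = -C + q*(1 + q) (D(q, C) = q*(1 + q) - C = -C + q*(1 + q))
F = -30022671525 (F = (((1 - 1*27)*(-41))*21 - 210111)*(-47982 + (-1*(-431) - 456*(1 - 456))) = (((1 - 27)*(-41))*21 - 210111)*(-47982 + (431 - 456*(-455))) = (-26*(-41)*21 - 210111)*(-47982 + (431 + 207480)) = (1066*21 - 210111)*(-47982 + 207911) = (22386 - 210111)*159929 = -187725*159929 = -30022671525)
h - F = 28278 - 1*(-30022671525) = 28278 + 30022671525 = 30022699803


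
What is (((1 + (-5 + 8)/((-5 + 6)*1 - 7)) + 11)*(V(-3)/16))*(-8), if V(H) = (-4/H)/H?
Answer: 23/9 ≈ 2.5556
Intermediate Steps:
V(H) = -4/H²
(((1 + (-5 + 8)/((-5 + 6)*1 - 7)) + 11)*(V(-3)/16))*(-8) = (((1 + (-5 + 8)/((-5 + 6)*1 - 7)) + 11)*(-4/(-3)²/16))*(-8) = (((1 + 3/(1*1 - 7)) + 11)*(-4*⅑*(1/16)))*(-8) = (((1 + 3/(1 - 7)) + 11)*(-4/9*1/16))*(-8) = (((1 + 3/(-6)) + 11)*(-1/36))*(-8) = (((1 + 3*(-⅙)) + 11)*(-1/36))*(-8) = (((1 - ½) + 11)*(-1/36))*(-8) = ((½ + 11)*(-1/36))*(-8) = ((23/2)*(-1/36))*(-8) = -23/72*(-8) = 23/9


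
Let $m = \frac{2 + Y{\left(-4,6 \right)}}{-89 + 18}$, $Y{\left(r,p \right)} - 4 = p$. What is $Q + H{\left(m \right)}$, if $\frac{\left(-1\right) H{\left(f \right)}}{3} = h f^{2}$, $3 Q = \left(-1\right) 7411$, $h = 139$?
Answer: $- \frac{37538995}{15123} \approx -2482.2$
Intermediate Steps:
$Q = - \frac{7411}{3}$ ($Q = \frac{\left(-1\right) 7411}{3} = \frac{1}{3} \left(-7411\right) = - \frac{7411}{3} \approx -2470.3$)
$Y{\left(r,p \right)} = 4 + p$
$m = - \frac{12}{71}$ ($m = \frac{2 + \left(4 + 6\right)}{-89 + 18} = \frac{2 + 10}{-71} = 12 \left(- \frac{1}{71}\right) = - \frac{12}{71} \approx -0.16901$)
$H{\left(f \right)} = - 417 f^{2}$ ($H{\left(f \right)} = - 3 \cdot 139 f^{2} = - 417 f^{2}$)
$Q + H{\left(m \right)} = - \frac{7411}{3} - 417 \left(- \frac{12}{71}\right)^{2} = - \frac{7411}{3} - \frac{60048}{5041} = - \frac{37538995}{15123}$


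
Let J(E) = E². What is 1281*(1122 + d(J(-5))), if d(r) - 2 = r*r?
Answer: 2240469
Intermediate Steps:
d(r) = 2 + r² (d(r) = 2 + r*r = 2 + r²)
1281*(1122 + d(J(-5))) = 1281*(1122 + (2 + ((-5)²)²)) = 1281*(1122 + (2 + 25²)) = 1281*(1122 + (2 + 625)) = 1281*(1122 + 627) = 1281*1749 = 2240469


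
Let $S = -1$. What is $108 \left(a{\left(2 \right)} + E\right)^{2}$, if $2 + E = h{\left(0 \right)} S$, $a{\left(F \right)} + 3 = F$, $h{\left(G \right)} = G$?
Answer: $972$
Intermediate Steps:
$a{\left(F \right)} = -3 + F$
$E = -2$ ($E = -2 + 0 \left(-1\right) = -2 + 0 = -2$)
$108 \left(a{\left(2 \right)} + E\right)^{2} = 108 \left(\left(-3 + 2\right) - 2\right)^{2} = 108 \left(-1 - 2\right)^{2} = 108 \left(-3\right)^{2} = 108 \cdot 9 = 972$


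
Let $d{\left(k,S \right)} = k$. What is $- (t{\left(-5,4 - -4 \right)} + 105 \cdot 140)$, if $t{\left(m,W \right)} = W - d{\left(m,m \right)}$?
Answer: $-14713$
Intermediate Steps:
$t{\left(m,W \right)} = W - m$
$- (t{\left(-5,4 - -4 \right)} + 105 \cdot 140) = - (\left(\left(4 - -4\right) - -5\right) + 105 \cdot 140) = - (\left(\left(4 + 4\right) + 5\right) + 14700) = - (\left(8 + 5\right) + 14700) = - (13 + 14700) = \left(-1\right) 14713 = -14713$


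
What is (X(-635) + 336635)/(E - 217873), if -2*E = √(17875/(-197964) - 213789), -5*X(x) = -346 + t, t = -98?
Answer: -22343442734836944/14457066533829575 + 60610284*I*√153012272549/14457066533829575 ≈ -1.5455 + 0.0016399*I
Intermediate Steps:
X(x) = 444/5 (X(x) = -(-346 - 98)/5 = -⅕*(-444) = 444/5)
E = -I*√153012272549/1692 (E = -√(17875/(-197964) - 213789)/2 = -√(17875*(-1/197964) - 213789)/2 = -√(-1375/15228 - 213789)/2 = -I*√153012272549/1692 ≈ -231.19*I)
(X(-635) + 336635)/(E - 217873) = (444/5 + 336635)/(-I*√153012272549/1692 - 217873) = 1683619/(5*(-217873 - I*√153012272549/1692))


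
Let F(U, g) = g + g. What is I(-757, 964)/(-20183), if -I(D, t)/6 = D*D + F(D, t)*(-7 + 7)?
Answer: 3438294/20183 ≈ 170.36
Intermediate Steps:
F(U, g) = 2*g
I(D, t) = -6*D² (I(D, t) = -6*(D*D + (2*t)*(-7 + 7)) = -6*(D² + (2*t)*0) = -6*(D² + 0) = -6*D²)
I(-757, 964)/(-20183) = -6*(-757)²/(-20183) = -6*573049*(-1/20183) = -3438294*(-1/20183) = 3438294/20183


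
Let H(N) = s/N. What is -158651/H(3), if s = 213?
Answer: -158651/71 ≈ -2234.5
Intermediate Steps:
H(N) = 213/N
-158651/H(3) = -158651/(213/3) = -158651/(213*(⅓)) = -158651/71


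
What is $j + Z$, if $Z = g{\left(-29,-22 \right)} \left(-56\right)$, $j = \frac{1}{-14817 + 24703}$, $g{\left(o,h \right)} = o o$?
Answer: $- \frac{465591055}{9886} \approx -47096.0$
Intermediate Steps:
$g{\left(o,h \right)} = o^{2}$
$j = \frac{1}{9886} \approx 0.00010115$
$Z = -47096$ ($Z = \left(-29\right)^{2} \left(-56\right) = 841 \left(-56\right) = -47096$)
$j + Z = \frac{1}{9886} - 47096 = - \frac{465591055}{9886}$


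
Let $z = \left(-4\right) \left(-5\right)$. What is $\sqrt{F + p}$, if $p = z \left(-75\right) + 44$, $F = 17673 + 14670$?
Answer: $\sqrt{30887} \approx 175.75$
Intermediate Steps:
$z = 20$
$F = 32343$
$p = -1456$ ($p = 20 \left(-75\right) + 44 = -1500 + 44 = -1456$)
$\sqrt{F + p} = \sqrt{32343 - 1456} = \sqrt{30887}$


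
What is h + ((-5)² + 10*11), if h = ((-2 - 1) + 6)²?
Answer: 144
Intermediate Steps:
h = 9 (h = (-3 + 6)² = 3² = 9)
h + ((-5)² + 10*11) = 9 + ((-5)² + 10*11) = 9 + (25 + 110) = 9 + 135 = 144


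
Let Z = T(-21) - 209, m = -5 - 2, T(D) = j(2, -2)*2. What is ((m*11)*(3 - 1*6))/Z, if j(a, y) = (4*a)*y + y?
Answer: -33/35 ≈ -0.94286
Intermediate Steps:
j(a, y) = y + 4*a*y (j(a, y) = 4*a*y + y = y + 4*a*y)
T(D) = -36 (T(D) = -2*(1 + 4*2)*2 = -2*(1 + 8)*2 = -2*9*2 = -18*2 = -36)
m = -7
Z = -245 (Z = -36 - 209 = -245)
((m*11)*(3 - 1*6))/Z = ((-7*11)*(3 - 1*6))/(-245) = -77*(3 - 6)*(-1/245) = -77*(-3)*(-1/245) = 231*(-1/245) = -33/35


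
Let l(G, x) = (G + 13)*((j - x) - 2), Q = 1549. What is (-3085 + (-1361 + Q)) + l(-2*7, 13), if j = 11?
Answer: -2893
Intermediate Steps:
l(G, x) = (9 - x)*(13 + G) (l(G, x) = (G + 13)*((11 - x) - 2) = (13 + G)*(9 - x) = (9 - x)*(13 + G))
(-3085 + (-1361 + Q)) + l(-2*7, 13) = (-3085 + (-1361 + 1549)) + (117 - 13*13 + 9*(-2*7) - 1*(-2*7)*13) = (-3085 + 188) + (117 - 169 + 9*(-14) - 1*(-14)*13) = -2897 + (117 - 169 - 126 + 182) = -2897 + 4 = -2893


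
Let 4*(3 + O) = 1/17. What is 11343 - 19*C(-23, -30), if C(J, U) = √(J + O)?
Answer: 11343 - 19*I*√30039/34 ≈ 11343.0 - 96.854*I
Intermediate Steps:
O = -203/68 (O = -3 + (¼)/17 = -3 + (¼)*(1/17) = -3 + 1/68 = -203/68 ≈ -2.9853)
C(J, U) = √(-203/68 + J) (C(J, U) = √(J - 203/68) = √(-203/68 + J))
11343 - 19*C(-23, -30) = 11343 - 19*√(-3451 + 1156*(-23))/34 = 11343 - 19*√(-3451 - 26588)/34 = 11343 - 19*√(-30039)/34 = 11343 - 19*I*√30039/34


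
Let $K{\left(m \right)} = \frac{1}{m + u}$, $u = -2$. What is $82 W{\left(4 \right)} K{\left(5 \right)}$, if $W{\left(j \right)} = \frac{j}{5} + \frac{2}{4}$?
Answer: $\frac{533}{15} \approx 35.533$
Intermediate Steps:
$W{\left(j \right)} = \frac{1}{2} + \frac{j}{5}$ ($W{\left(j \right)} = j \frac{1}{5} + 2 \cdot \frac{1}{4} = \frac{j}{5} + \frac{1}{2} = \frac{1}{2} + \frac{j}{5}$)
$K{\left(m \right)} = \frac{1}{-2 + m}$ ($K{\left(m \right)} = \frac{1}{m - 2} = \frac{1}{-2 + m}$)
$82 W{\left(4 \right)} K{\left(5 \right)} = \frac{82 \left(\frac{1}{2} + \frac{1}{5} \cdot 4\right)}{-2 + 5} = \frac{82 \left(\frac{1}{2} + \frac{4}{5}\right)}{3} = 82 \cdot \frac{13}{10} \cdot \frac{1}{3} = \frac{533}{5} \cdot \frac{1}{3} = \frac{533}{15}$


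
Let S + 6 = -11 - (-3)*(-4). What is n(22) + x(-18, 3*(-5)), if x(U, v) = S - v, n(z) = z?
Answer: 8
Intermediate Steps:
S = -29 (S = -6 + (-11 - (-3)*(-4)) = -6 + (-11 - 1*12) = -6 + (-11 - 12) = -6 - 23 = -29)
x(U, v) = -29 - v
n(22) + x(-18, 3*(-5)) = 22 + (-29 - 3*(-5)) = 22 + (-29 - 1*(-15)) = 22 + (-29 + 15) = 22 - 14 = 8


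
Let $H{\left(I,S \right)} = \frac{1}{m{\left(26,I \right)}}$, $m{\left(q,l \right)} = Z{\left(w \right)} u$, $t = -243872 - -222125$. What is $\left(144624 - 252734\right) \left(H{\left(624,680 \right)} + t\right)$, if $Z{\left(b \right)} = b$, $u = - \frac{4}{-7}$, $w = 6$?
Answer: $\frac{28212439655}{12} \approx 2.351 \cdot 10^{9}$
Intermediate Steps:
$t = -21747$ ($t = -243872 + 222125 = -21747$)
$u = \frac{4}{7}$ ($u = \left(-4\right) \left(- \frac{1}{7}\right) = \frac{4}{7} \approx 0.57143$)
$m{\left(q,l \right)} = \frac{24}{7}$ ($m{\left(q,l \right)} = 6 \cdot \frac{4}{7} = \frac{24}{7}$)
$H{\left(I,S \right)} = \frac{7}{24}$ ($H{\left(I,S \right)} = \frac{1}{\frac{24}{7}} = \frac{7}{24}$)
$\left(144624 - 252734\right) \left(H{\left(624,680 \right)} + t\right) = \left(144624 - 252734\right) \left(\frac{7}{24} - 21747\right) = \left(-108110\right) \left(- \frac{521921}{24}\right) = \frac{28212439655}{12}$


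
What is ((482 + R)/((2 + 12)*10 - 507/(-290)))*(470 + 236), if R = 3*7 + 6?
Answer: 104212660/41107 ≈ 2535.2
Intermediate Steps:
R = 27 (R = 21 + 6 = 27)
((482 + R)/((2 + 12)*10 - 507/(-290)))*(470 + 236) = ((482 + 27)/((2 + 12)*10 - 507/(-290)))*(470 + 236) = (509/(14*10 - 507*(-1/290)))*706 = (509/(140 + 507/290))*706 = (509/(41107/290))*706 = (509*(290/41107))*706 = (147610/41107)*706 = 104212660/41107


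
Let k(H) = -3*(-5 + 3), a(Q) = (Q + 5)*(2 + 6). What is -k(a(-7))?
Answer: -6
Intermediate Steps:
a(Q) = 40 + 8*Q (a(Q) = (5 + Q)*8 = 40 + 8*Q)
k(H) = 6 (k(H) = -3*(-2) = 6)
-k(a(-7)) = -1*6 = -6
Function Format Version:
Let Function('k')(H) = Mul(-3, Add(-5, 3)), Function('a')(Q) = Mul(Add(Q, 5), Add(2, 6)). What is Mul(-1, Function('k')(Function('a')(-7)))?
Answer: -6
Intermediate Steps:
Function('a')(Q) = Add(40, Mul(8, Q)) (Function('a')(Q) = Mul(Add(5, Q), 8) = Add(40, Mul(8, Q)))
Function('k')(H) = 6 (Function('k')(H) = Mul(-3, -2) = 6)
Mul(-1, Function('k')(Function('a')(-7))) = Mul(-1, 6) = -6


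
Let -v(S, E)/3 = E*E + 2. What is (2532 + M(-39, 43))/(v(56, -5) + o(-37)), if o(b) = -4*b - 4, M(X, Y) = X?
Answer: 277/7 ≈ 39.571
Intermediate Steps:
v(S, E) = -6 - 3*E**2 (v(S, E) = -3*(E*E + 2) = -3*(E**2 + 2) = -3*(2 + E**2) = -6 - 3*E**2)
o(b) = -4 - 4*b
(2532 + M(-39, 43))/(v(56, -5) + o(-37)) = (2532 - 39)/((-6 - 3*(-5)**2) + (-4 - 4*(-37))) = 2493/((-6 - 3*25) + (-4 + 148)) = 2493/((-6 - 75) + 144) = 2493/(-81 + 144) = 2493/63 = 2493*(1/63) = 277/7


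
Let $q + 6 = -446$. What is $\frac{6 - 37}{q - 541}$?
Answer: $\frac{31}{993} \approx 0.031219$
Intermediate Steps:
$q = -452$ ($q = -6 - 446 = -452$)
$\frac{6 - 37}{q - 541} = \frac{6 - 37}{-452 - 541} = \frac{1}{-993} \left(-31\right) = \left(- \frac{1}{993}\right) \left(-31\right) = \frac{31}{993}$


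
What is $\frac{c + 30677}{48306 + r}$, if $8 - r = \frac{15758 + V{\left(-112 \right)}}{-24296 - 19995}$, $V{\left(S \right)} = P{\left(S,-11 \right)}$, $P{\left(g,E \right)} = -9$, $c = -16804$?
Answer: $\frac{614449043}{2139891123} \approx 0.28714$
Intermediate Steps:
$V{\left(S \right)} = -9$
$r = \frac{370077}{44291}$ ($r = 8 - \frac{15758 - 9}{-24296 - 19995} = 8 - \frac{15749}{-44291} = 8 - 15749 \left(- \frac{1}{44291}\right) = 8 - - \frac{15749}{44291} = 8 + \frac{15749}{44291} = \frac{370077}{44291} \approx 8.3556$)
$\frac{c + 30677}{48306 + r} = \frac{-16804 + 30677}{48306 + \frac{370077}{44291}} = \frac{13873}{\frac{2139891123}{44291}} = 13873 \cdot \frac{44291}{2139891123} = \frac{614449043}{2139891123}$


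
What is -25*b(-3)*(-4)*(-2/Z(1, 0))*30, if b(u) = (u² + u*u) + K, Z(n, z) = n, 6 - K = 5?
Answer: -114000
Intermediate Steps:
K = 1 (K = 6 - 1*5 = 6 - 5 = 1)
b(u) = 1 + 2*u² (b(u) = (u² + u*u) + 1 = (u² + u²) + 1 = 2*u² + 1 = 1 + 2*u²)
-25*b(-3)*(-4)*(-2/Z(1, 0))*30 = -25*(1 + 2*(-3)²)*(-4)*(-2/1)*30 = -25*(1 + 2*9)*(-4)*(-2*1)*30 = -25*(1 + 18)*(-4)*(-2)*30 = -25*19*(-4)*(-2)*30 = -(-1900)*(-2)*30 = -25*152*30 = -3800*30 = -114000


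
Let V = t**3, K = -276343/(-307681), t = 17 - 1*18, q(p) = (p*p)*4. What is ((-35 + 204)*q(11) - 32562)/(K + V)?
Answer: -7574183177/15669 ≈ -4.8339e+5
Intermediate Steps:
q(p) = 4*p**2 (q(p) = p**2*4 = 4*p**2)
t = -1 (t = 17 - 18 = -1)
K = 276343/307681 (K = -276343*(-1/307681) = 276343/307681 ≈ 0.89815)
V = -1 (V = (-1)**3 = -1)
((-35 + 204)*q(11) - 32562)/(K + V) = ((-35 + 204)*(4*11**2) - 32562)/(276343/307681 - 1) = (169*(4*121) - 32562)/(-31338/307681) = (169*484 - 32562)*(-307681/31338) = (81796 - 32562)*(-307681/31338) = 49234*(-307681/31338) = -7574183177/15669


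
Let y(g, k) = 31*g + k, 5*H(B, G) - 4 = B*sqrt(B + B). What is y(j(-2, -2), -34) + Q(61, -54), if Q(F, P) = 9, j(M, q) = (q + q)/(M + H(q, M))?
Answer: 605/13 - 620*I/13 ≈ 46.538 - 47.692*I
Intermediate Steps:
H(B, G) = 4/5 + sqrt(2)*B**(3/2)/5 (H(B, G) = 4/5 + (B*sqrt(B + B))/5 = 4/5 + (B*sqrt(2*B))/5 = 4/5 + (B*(sqrt(2)*sqrt(B)))/5 = 4/5 + (sqrt(2)*B**(3/2))/5 = 4/5 + sqrt(2)*B**(3/2)/5)
j(M, q) = 2*q/(4/5 + M + sqrt(2)*q**(3/2)/5) (j(M, q) = (q + q)/(M + (4/5 + sqrt(2)*q**(3/2)/5)) = (2*q)/(4/5 + M + sqrt(2)*q**(3/2)/5) = 2*q/(4/5 + M + sqrt(2)*q**(3/2)/5))
y(g, k) = k + 31*g
y(j(-2, -2), -34) + Q(61, -54) = (-34 + 31*(10*(-2)/(4 + 5*(-2) + sqrt(2)*(-2)**(3/2)))) + 9 = (-34 + 31*(10*(-2)/(4 - 10 + sqrt(2)*(-2*I*sqrt(2))))) + 9 = (-34 + 31*(10*(-2)/(4 - 10 - 4*I))) + 9 = (-34 + 31*(10*(-2)/(-6 - 4*I))) + 9 = (-34 + 31*(10*(-2)*((-6 + 4*I)/52))) + 9 = (-34 + 31*(30/13 - 20*I/13)) + 9 = (-34 + (930/13 - 620*I/13)) + 9 = (488/13 - 620*I/13) + 9 = 605/13 - 620*I/13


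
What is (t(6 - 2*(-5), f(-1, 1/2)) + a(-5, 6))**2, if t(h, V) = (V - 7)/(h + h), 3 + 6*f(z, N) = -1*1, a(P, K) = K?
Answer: 305809/9216 ≈ 33.182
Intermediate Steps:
f(z, N) = -2/3 (f(z, N) = -1/2 + (-1*1)/6 = -1/2 + (1/6)*(-1) = -1/2 - 1/6 = -2/3)
t(h, V) = (-7 + V)/(2*h) (t(h, V) = (-7 + V)/((2*h)) = (-7 + V)*(1/(2*h)) = (-7 + V)/(2*h))
(t(6 - 2*(-5), f(-1, 1/2)) + a(-5, 6))**2 = ((-7 - 2/3)/(2*(6 - 2*(-5))) + 6)**2 = ((1/2)*(-23/3)/(6 + 10) + 6)**2 = ((1/2)*(-23/3)/16 + 6)**2 = ((1/2)*(1/16)*(-23/3) + 6)**2 = (-23/96 + 6)**2 = (553/96)**2 = 305809/9216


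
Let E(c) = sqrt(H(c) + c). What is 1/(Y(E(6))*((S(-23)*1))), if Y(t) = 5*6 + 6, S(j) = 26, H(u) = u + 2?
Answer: 1/936 ≈ 0.0010684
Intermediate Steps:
H(u) = 2 + u
E(c) = sqrt(2 + 2*c) (E(c) = sqrt((2 + c) + c) = sqrt(2 + 2*c))
Y(t) = 36 (Y(t) = 30 + 6 = 36)
1/(Y(E(6))*((S(-23)*1))) = 1/(36*((26*1))) = (1/36)/26 = (1/36)*(1/26) = 1/936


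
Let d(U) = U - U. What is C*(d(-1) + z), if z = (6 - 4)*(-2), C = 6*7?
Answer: -168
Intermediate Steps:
d(U) = 0
C = 42
z = -4 (z = 2*(-2) = -4)
C*(d(-1) + z) = 42*(0 - 4) = 42*(-4) = -168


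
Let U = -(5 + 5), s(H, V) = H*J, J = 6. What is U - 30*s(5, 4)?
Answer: -910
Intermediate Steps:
s(H, V) = 6*H (s(H, V) = H*6 = 6*H)
U = -10 (U = -1*10 = -10)
U - 30*s(5, 4) = -10 - 180*5 = -10 - 30*30 = -10 - 900 = -910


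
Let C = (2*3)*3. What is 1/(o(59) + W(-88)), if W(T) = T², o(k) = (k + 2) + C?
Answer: 1/7823 ≈ 0.00012783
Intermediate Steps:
C = 18 (C = 6*3 = 18)
o(k) = 20 + k (o(k) = (k + 2) + 18 = (2 + k) + 18 = 20 + k)
1/(o(59) + W(-88)) = 1/((20 + 59) + (-88)²) = 1/(79 + 7744) = 1/7823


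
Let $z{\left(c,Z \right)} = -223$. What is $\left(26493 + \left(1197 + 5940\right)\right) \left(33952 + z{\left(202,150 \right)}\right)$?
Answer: $1134306270$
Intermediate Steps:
$\left(26493 + \left(1197 + 5940\right)\right) \left(33952 + z{\left(202,150 \right)}\right) = \left(26493 + \left(1197 + 5940\right)\right) \left(33952 - 223\right) = \left(26493 + 7137\right) 33729 = 33630 \cdot 33729 = 1134306270$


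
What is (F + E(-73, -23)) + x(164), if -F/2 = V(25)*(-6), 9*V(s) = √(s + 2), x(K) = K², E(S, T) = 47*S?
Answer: 23465 + 4*√3 ≈ 23472.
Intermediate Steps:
V(s) = √(2 + s)/9 (V(s) = √(s + 2)/9 = √(2 + s)/9)
F = 4*√3 (F = -2*√(2 + 25)/9*(-6) = -2*√27/9*(-6) = -2*(3*√3)/9*(-6) = -2*√3/3*(-6) = -(-4)*√3 = 4*√3 ≈ 6.9282)
(F + E(-73, -23)) + x(164) = (4*√3 + 47*(-73)) + 164² = (4*√3 - 3431) + 26896 = (-3431 + 4*√3) + 26896 = 23465 + 4*√3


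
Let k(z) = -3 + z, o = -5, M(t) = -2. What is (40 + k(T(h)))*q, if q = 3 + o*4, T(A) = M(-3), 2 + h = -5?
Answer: -595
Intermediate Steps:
h = -7 (h = -2 - 5 = -7)
T(A) = -2
q = -17 (q = 3 - 5*4 = 3 - 20 = -17)
(40 + k(T(h)))*q = (40 + (-3 - 2))*(-17) = (40 - 5)*(-17) = 35*(-17) = -595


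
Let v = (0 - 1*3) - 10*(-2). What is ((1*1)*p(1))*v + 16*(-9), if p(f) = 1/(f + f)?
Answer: -271/2 ≈ -135.50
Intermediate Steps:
p(f) = 1/(2*f)
v = 17 (v = (0 - 3) + 20 = -3 + 20 = 17)
((1*1)*p(1))*v + 16*(-9) = ((1*1)*((½)/1))*17 + 16*(-9) = (1*((½)*1))*17 - 144 = (1*(½))*17 - 144 = (½)*17 - 144 = 17/2 - 144 = -271/2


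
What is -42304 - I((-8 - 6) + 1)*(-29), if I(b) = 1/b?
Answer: -549981/13 ≈ -42306.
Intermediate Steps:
-42304 - I((-8 - 6) + 1)*(-29) = -42304 - (-29)/((-8 - 6) + 1) = -42304 - (-29)/(-14 + 1) = -42304 - (-29)/(-13) = -42304 - (-1)*(-29)/13 = -42304 - 1*29/13 = -42304 - 29/13 = -549981/13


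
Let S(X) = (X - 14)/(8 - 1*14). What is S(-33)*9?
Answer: 141/2 ≈ 70.500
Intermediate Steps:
S(X) = 7/3 - X/6 (S(X) = (-14 + X)/(8 - 14) = (-14 + X)/(-6) = (-14 + X)*(-⅙) = 7/3 - X/6)
S(-33)*9 = (7/3 - ⅙*(-33))*9 = (7/3 + 11/2)*9 = (47/6)*9 = 141/2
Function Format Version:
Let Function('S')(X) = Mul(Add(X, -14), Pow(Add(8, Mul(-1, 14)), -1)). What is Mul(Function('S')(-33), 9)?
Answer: Rational(141, 2) ≈ 70.500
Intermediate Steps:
Function('S')(X) = Add(Rational(7, 3), Mul(Rational(-1, 6), X)) (Function('S')(X) = Mul(Add(-14, X), Pow(Add(8, -14), -1)) = Mul(Add(-14, X), Pow(-6, -1)) = Mul(Add(-14, X), Rational(-1, 6)) = Add(Rational(7, 3), Mul(Rational(-1, 6), X)))
Mul(Function('S')(-33), 9) = Mul(Add(Rational(7, 3), Mul(Rational(-1, 6), -33)), 9) = Mul(Add(Rational(7, 3), Rational(11, 2)), 9) = Mul(Rational(47, 6), 9) = Rational(141, 2)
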